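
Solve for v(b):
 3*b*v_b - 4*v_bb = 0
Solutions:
 v(b) = C1 + C2*erfi(sqrt(6)*b/4)


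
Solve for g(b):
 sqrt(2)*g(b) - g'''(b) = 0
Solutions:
 g(b) = C3*exp(2^(1/6)*b) + (C1*sin(2^(1/6)*sqrt(3)*b/2) + C2*cos(2^(1/6)*sqrt(3)*b/2))*exp(-2^(1/6)*b/2)


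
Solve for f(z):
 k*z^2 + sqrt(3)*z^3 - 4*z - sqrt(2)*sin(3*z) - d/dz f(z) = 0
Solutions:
 f(z) = C1 + k*z^3/3 + sqrt(3)*z^4/4 - 2*z^2 + sqrt(2)*cos(3*z)/3


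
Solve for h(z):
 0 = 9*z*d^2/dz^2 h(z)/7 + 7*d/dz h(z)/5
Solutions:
 h(z) = C1 + C2/z^(4/45)


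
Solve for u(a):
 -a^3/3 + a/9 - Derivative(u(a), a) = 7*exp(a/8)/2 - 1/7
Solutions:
 u(a) = C1 - a^4/12 + a^2/18 + a/7 - 28*exp(a/8)


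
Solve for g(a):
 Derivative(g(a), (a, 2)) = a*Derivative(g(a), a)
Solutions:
 g(a) = C1 + C2*erfi(sqrt(2)*a/2)


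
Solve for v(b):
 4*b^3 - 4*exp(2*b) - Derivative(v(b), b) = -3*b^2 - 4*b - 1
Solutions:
 v(b) = C1 + b^4 + b^3 + 2*b^2 + b - 2*exp(2*b)


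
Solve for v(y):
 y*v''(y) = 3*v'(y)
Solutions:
 v(y) = C1 + C2*y^4


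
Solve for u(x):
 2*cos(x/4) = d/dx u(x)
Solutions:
 u(x) = C1 + 8*sin(x/4)


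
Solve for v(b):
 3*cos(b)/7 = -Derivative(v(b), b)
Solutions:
 v(b) = C1 - 3*sin(b)/7


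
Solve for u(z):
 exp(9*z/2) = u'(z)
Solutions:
 u(z) = C1 + 2*exp(9*z/2)/9


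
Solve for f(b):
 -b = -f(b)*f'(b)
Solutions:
 f(b) = -sqrt(C1 + b^2)
 f(b) = sqrt(C1 + b^2)


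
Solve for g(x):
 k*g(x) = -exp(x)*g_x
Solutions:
 g(x) = C1*exp(k*exp(-x))


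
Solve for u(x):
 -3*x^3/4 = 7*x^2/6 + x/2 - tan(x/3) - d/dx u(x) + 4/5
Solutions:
 u(x) = C1 + 3*x^4/16 + 7*x^3/18 + x^2/4 + 4*x/5 + 3*log(cos(x/3))


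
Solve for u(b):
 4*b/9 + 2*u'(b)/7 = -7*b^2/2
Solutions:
 u(b) = C1 - 49*b^3/12 - 7*b^2/9


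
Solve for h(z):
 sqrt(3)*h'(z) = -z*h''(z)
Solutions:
 h(z) = C1 + C2*z^(1 - sqrt(3))


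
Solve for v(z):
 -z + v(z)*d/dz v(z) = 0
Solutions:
 v(z) = -sqrt(C1 + z^2)
 v(z) = sqrt(C1 + z^2)


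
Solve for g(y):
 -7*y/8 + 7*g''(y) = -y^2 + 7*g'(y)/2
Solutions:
 g(y) = C1 + C2*exp(y/2) + 2*y^3/21 + 25*y^2/56 + 25*y/14


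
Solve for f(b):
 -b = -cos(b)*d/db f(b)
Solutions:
 f(b) = C1 + Integral(b/cos(b), b)


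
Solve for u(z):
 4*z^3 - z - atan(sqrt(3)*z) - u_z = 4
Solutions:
 u(z) = C1 + z^4 - z^2/2 - z*atan(sqrt(3)*z) - 4*z + sqrt(3)*log(3*z^2 + 1)/6


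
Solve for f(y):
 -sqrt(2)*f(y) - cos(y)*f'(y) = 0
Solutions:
 f(y) = C1*(sin(y) - 1)^(sqrt(2)/2)/(sin(y) + 1)^(sqrt(2)/2)


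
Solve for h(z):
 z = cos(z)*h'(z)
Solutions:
 h(z) = C1 + Integral(z/cos(z), z)


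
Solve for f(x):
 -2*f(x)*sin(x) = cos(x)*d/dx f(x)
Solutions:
 f(x) = C1*cos(x)^2


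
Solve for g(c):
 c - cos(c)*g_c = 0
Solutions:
 g(c) = C1 + Integral(c/cos(c), c)


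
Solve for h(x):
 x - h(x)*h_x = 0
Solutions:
 h(x) = -sqrt(C1 + x^2)
 h(x) = sqrt(C1 + x^2)


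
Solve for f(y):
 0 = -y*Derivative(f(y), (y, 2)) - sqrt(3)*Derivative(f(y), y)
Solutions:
 f(y) = C1 + C2*y^(1 - sqrt(3))


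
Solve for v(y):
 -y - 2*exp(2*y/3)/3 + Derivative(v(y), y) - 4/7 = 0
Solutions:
 v(y) = C1 + y^2/2 + 4*y/7 + exp(2*y/3)


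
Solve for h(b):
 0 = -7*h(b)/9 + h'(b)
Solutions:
 h(b) = C1*exp(7*b/9)


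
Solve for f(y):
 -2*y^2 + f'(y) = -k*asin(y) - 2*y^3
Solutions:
 f(y) = C1 - k*(y*asin(y) + sqrt(1 - y^2)) - y^4/2 + 2*y^3/3


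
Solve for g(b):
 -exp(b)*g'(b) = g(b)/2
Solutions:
 g(b) = C1*exp(exp(-b)/2)


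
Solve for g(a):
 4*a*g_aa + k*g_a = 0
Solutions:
 g(a) = C1 + a^(1 - re(k)/4)*(C2*sin(log(a)*Abs(im(k))/4) + C3*cos(log(a)*im(k)/4))


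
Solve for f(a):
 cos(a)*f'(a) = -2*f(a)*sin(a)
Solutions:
 f(a) = C1*cos(a)^2


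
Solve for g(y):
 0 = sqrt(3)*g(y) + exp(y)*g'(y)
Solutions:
 g(y) = C1*exp(sqrt(3)*exp(-y))


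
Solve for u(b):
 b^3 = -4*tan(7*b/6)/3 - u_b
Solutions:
 u(b) = C1 - b^4/4 + 8*log(cos(7*b/6))/7


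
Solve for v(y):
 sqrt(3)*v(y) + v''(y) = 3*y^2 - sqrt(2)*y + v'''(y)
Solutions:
 v(y) = C1*exp(y*(-2^(2/3)*(2 + 27*sqrt(3) + sqrt(-4 + (2 + 27*sqrt(3))^2))^(1/3) - 2*2^(1/3)/(2 + 27*sqrt(3) + sqrt(-4 + (2 + 27*sqrt(3))^2))^(1/3) + 4)/12)*sin(2^(1/3)*sqrt(3)*y*(-2^(1/3)*(2 + 27*sqrt(3) + sqrt(-4 + 729*(-sqrt(3) - 2/27)^2))^(1/3) + 2/(2 + 27*sqrt(3) + sqrt(-4 + 729*(-sqrt(3) - 2/27)^2))^(1/3))/12) + C2*exp(y*(-2^(2/3)*(2 + 27*sqrt(3) + sqrt(-4 + (2 + 27*sqrt(3))^2))^(1/3) - 2*2^(1/3)/(2 + 27*sqrt(3) + sqrt(-4 + (2 + 27*sqrt(3))^2))^(1/3) + 4)/12)*cos(2^(1/3)*sqrt(3)*y*(-2^(1/3)*(2 + 27*sqrt(3) + sqrt(-4 + 729*(-sqrt(3) - 2/27)^2))^(1/3) + 2/(2 + 27*sqrt(3) + sqrt(-4 + 729*(-sqrt(3) - 2/27)^2))^(1/3))/12) + C3*exp(y*(2*2^(1/3)/(2 + 27*sqrt(3) + sqrt(-4 + (2 + 27*sqrt(3))^2))^(1/3) + 2 + 2^(2/3)*(2 + 27*sqrt(3) + sqrt(-4 + (2 + 27*sqrt(3))^2))^(1/3))/6) + sqrt(3)*y^2 - sqrt(6)*y/3 - 2


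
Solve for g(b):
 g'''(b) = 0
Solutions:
 g(b) = C1 + C2*b + C3*b^2


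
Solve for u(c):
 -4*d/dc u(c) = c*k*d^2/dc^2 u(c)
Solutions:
 u(c) = C1 + c^(((re(k) - 4)*re(k) + im(k)^2)/(re(k)^2 + im(k)^2))*(C2*sin(4*log(c)*Abs(im(k))/(re(k)^2 + im(k)^2)) + C3*cos(4*log(c)*im(k)/(re(k)^2 + im(k)^2)))


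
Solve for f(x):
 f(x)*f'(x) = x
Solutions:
 f(x) = -sqrt(C1 + x^2)
 f(x) = sqrt(C1 + x^2)


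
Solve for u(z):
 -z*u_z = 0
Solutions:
 u(z) = C1


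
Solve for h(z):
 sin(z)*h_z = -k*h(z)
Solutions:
 h(z) = C1*exp(k*(-log(cos(z) - 1) + log(cos(z) + 1))/2)


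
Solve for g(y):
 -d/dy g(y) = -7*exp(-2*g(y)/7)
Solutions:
 g(y) = 7*log(-sqrt(C1 + 7*y)) - 7*log(7) + 7*log(14)/2
 g(y) = 7*log(C1 + 7*y)/2 - 7*log(7) + 7*log(14)/2


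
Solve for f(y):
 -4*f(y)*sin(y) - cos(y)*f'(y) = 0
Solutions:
 f(y) = C1*cos(y)^4


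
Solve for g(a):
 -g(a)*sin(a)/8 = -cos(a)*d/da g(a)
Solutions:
 g(a) = C1/cos(a)^(1/8)


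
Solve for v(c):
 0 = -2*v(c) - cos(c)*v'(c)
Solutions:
 v(c) = C1*(sin(c) - 1)/(sin(c) + 1)


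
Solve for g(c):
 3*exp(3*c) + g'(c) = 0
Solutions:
 g(c) = C1 - exp(3*c)


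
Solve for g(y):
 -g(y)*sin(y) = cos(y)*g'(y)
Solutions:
 g(y) = C1*cos(y)


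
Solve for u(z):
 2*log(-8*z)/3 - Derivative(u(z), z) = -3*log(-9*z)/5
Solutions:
 u(z) = C1 + 19*z*log(-z)/15 + z*(-19/15 + log(3)/5 + log(12))


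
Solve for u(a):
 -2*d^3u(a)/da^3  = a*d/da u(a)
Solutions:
 u(a) = C1 + Integral(C2*airyai(-2^(2/3)*a/2) + C3*airybi(-2^(2/3)*a/2), a)


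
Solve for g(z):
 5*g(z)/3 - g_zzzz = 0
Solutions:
 g(z) = C1*exp(-3^(3/4)*5^(1/4)*z/3) + C2*exp(3^(3/4)*5^(1/4)*z/3) + C3*sin(3^(3/4)*5^(1/4)*z/3) + C4*cos(3^(3/4)*5^(1/4)*z/3)


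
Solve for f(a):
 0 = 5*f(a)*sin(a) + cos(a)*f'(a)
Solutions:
 f(a) = C1*cos(a)^5


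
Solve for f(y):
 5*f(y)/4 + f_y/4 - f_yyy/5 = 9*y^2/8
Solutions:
 f(y) = C1*exp(-15^(1/3)*y*(15^(1/3)/(sqrt(2010) + 45)^(1/3) + (sqrt(2010) + 45)^(1/3))/12)*sin(3^(1/6)*5^(1/3)*y*(-3^(2/3)*(sqrt(2010) + 45)^(1/3) + 3*5^(1/3)/(sqrt(2010) + 45)^(1/3))/12) + C2*exp(-15^(1/3)*y*(15^(1/3)/(sqrt(2010) + 45)^(1/3) + (sqrt(2010) + 45)^(1/3))/12)*cos(3^(1/6)*5^(1/3)*y*(-3^(2/3)*(sqrt(2010) + 45)^(1/3) + 3*5^(1/3)/(sqrt(2010) + 45)^(1/3))/12) + C3*exp(15^(1/3)*y*(15^(1/3)/(sqrt(2010) + 45)^(1/3) + (sqrt(2010) + 45)^(1/3))/6) + 9*y^2/10 - 9*y/25 + 9/125


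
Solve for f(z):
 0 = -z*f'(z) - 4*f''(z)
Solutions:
 f(z) = C1 + C2*erf(sqrt(2)*z/4)


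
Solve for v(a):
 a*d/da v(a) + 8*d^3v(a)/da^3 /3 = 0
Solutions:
 v(a) = C1 + Integral(C2*airyai(-3^(1/3)*a/2) + C3*airybi(-3^(1/3)*a/2), a)


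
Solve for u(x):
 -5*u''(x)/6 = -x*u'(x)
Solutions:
 u(x) = C1 + C2*erfi(sqrt(15)*x/5)


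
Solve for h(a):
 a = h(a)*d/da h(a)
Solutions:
 h(a) = -sqrt(C1 + a^2)
 h(a) = sqrt(C1 + a^2)


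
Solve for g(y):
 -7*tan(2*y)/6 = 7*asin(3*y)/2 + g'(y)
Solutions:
 g(y) = C1 - 7*y*asin(3*y)/2 - 7*sqrt(1 - 9*y^2)/6 + 7*log(cos(2*y))/12


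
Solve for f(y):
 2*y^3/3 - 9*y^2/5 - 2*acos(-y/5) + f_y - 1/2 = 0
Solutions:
 f(y) = C1 - y^4/6 + 3*y^3/5 + 2*y*acos(-y/5) + y/2 + 2*sqrt(25 - y^2)


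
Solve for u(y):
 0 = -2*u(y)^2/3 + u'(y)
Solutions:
 u(y) = -3/(C1 + 2*y)


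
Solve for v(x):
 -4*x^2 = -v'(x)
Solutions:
 v(x) = C1 + 4*x^3/3


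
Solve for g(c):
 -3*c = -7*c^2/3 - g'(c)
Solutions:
 g(c) = C1 - 7*c^3/9 + 3*c^2/2


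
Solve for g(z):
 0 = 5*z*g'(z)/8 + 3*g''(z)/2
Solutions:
 g(z) = C1 + C2*erf(sqrt(30)*z/12)


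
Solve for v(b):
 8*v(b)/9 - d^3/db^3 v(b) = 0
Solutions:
 v(b) = C3*exp(2*3^(1/3)*b/3) + (C1*sin(3^(5/6)*b/3) + C2*cos(3^(5/6)*b/3))*exp(-3^(1/3)*b/3)


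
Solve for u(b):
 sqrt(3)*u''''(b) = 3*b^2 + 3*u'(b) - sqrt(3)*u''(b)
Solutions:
 u(b) = C1 + C2*exp(-2^(1/3)*sqrt(3)*b*(-2/(9 + sqrt(85))^(1/3) + 2^(1/3)*(9 + sqrt(85))^(1/3))/12)*sin(2^(1/3)*b*(2/(9 + sqrt(85))^(1/3) + 2^(1/3)*(9 + sqrt(85))^(1/3))/4) + C3*exp(-2^(1/3)*sqrt(3)*b*(-2/(9 + sqrt(85))^(1/3) + 2^(1/3)*(9 + sqrt(85))^(1/3))/12)*cos(2^(1/3)*b*(2/(9 + sqrt(85))^(1/3) + 2^(1/3)*(9 + sqrt(85))^(1/3))/4) + C4*exp(2^(1/3)*sqrt(3)*b*(-2/(9 + sqrt(85))^(1/3) + 2^(1/3)*(9 + sqrt(85))^(1/3))/6) - b^3/3 - sqrt(3)*b^2/3 - 2*b/3


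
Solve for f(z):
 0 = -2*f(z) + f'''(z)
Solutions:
 f(z) = C3*exp(2^(1/3)*z) + (C1*sin(2^(1/3)*sqrt(3)*z/2) + C2*cos(2^(1/3)*sqrt(3)*z/2))*exp(-2^(1/3)*z/2)


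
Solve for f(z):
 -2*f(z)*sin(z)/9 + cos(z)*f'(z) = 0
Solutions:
 f(z) = C1/cos(z)^(2/9)


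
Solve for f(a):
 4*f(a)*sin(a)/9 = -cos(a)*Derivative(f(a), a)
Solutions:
 f(a) = C1*cos(a)^(4/9)


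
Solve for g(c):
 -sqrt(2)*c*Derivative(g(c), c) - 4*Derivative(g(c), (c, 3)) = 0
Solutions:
 g(c) = C1 + Integral(C2*airyai(-sqrt(2)*c/2) + C3*airybi(-sqrt(2)*c/2), c)


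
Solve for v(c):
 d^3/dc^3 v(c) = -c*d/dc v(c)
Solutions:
 v(c) = C1 + Integral(C2*airyai(-c) + C3*airybi(-c), c)


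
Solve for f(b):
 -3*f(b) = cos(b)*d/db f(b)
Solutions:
 f(b) = C1*(sin(b) - 1)^(3/2)/(sin(b) + 1)^(3/2)


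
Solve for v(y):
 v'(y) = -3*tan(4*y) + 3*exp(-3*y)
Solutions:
 v(y) = C1 - 3*log(tan(4*y)^2 + 1)/8 - exp(-3*y)


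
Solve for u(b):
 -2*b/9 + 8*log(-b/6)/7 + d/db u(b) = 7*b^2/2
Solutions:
 u(b) = C1 + 7*b^3/6 + b^2/9 - 8*b*log(-b)/7 + 8*b*(1 + log(6))/7


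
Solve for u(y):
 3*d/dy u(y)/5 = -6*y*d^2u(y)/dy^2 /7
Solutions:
 u(y) = C1 + C2*y^(3/10)


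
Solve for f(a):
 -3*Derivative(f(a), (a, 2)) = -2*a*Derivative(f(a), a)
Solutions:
 f(a) = C1 + C2*erfi(sqrt(3)*a/3)


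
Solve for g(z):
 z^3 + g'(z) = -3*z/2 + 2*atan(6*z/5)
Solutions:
 g(z) = C1 - z^4/4 - 3*z^2/4 + 2*z*atan(6*z/5) - 5*log(36*z^2 + 25)/6


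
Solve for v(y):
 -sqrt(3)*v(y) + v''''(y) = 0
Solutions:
 v(y) = C1*exp(-3^(1/8)*y) + C2*exp(3^(1/8)*y) + C3*sin(3^(1/8)*y) + C4*cos(3^(1/8)*y)


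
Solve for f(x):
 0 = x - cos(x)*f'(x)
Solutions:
 f(x) = C1 + Integral(x/cos(x), x)


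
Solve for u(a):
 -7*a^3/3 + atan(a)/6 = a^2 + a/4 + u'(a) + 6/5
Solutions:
 u(a) = C1 - 7*a^4/12 - a^3/3 - a^2/8 + a*atan(a)/6 - 6*a/5 - log(a^2 + 1)/12


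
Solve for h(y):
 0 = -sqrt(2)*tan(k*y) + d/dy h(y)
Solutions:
 h(y) = C1 + sqrt(2)*Piecewise((-log(cos(k*y))/k, Ne(k, 0)), (0, True))


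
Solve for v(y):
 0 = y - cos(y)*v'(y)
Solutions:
 v(y) = C1 + Integral(y/cos(y), y)


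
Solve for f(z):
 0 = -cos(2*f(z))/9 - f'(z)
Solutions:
 z/9 - log(sin(2*f(z)) - 1)/4 + log(sin(2*f(z)) + 1)/4 = C1


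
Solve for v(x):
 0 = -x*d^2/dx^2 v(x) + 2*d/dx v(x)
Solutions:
 v(x) = C1 + C2*x^3


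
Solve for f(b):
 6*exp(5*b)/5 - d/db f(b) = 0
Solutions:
 f(b) = C1 + 6*exp(5*b)/25


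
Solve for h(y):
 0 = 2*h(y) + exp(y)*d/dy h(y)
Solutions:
 h(y) = C1*exp(2*exp(-y))


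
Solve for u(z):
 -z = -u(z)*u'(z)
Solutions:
 u(z) = -sqrt(C1 + z^2)
 u(z) = sqrt(C1 + z^2)


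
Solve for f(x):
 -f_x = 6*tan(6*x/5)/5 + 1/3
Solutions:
 f(x) = C1 - x/3 + log(cos(6*x/5))


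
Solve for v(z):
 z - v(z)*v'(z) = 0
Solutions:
 v(z) = -sqrt(C1 + z^2)
 v(z) = sqrt(C1 + z^2)


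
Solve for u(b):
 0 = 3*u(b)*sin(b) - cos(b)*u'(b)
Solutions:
 u(b) = C1/cos(b)^3


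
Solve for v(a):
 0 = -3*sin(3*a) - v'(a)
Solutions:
 v(a) = C1 + cos(3*a)


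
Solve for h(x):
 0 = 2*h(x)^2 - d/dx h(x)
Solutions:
 h(x) = -1/(C1 + 2*x)


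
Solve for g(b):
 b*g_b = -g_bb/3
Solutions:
 g(b) = C1 + C2*erf(sqrt(6)*b/2)


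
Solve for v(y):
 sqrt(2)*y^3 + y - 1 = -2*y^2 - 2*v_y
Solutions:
 v(y) = C1 - sqrt(2)*y^4/8 - y^3/3 - y^2/4 + y/2


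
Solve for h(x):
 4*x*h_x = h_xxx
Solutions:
 h(x) = C1 + Integral(C2*airyai(2^(2/3)*x) + C3*airybi(2^(2/3)*x), x)


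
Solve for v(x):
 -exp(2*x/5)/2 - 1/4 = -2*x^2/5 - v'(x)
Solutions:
 v(x) = C1 - 2*x^3/15 + x/4 + 5*exp(2*x/5)/4


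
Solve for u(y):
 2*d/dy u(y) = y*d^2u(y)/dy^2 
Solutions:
 u(y) = C1 + C2*y^3


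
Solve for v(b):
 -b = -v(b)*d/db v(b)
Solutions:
 v(b) = -sqrt(C1 + b^2)
 v(b) = sqrt(C1 + b^2)


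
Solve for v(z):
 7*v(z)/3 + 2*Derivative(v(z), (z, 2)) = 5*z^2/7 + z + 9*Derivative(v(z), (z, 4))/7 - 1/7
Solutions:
 v(z) = C1*exp(-sqrt(21)*z/3) + C2*exp(sqrt(21)*z/3) + C3*sin(sqrt(7)*z/3) + C4*cos(sqrt(7)*z/3) + 15*z^2/49 + 3*z/7 - 201/343


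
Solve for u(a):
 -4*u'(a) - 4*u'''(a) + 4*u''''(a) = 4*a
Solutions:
 u(a) = C1 + C2*exp(a*(-2^(2/3)*(3*sqrt(93) + 29)^(1/3) - 2*2^(1/3)/(3*sqrt(93) + 29)^(1/3) + 4)/12)*sin(2^(1/3)*sqrt(3)*a*(-2^(1/3)*(3*sqrt(93) + 29)^(1/3) + 2/(3*sqrt(93) + 29)^(1/3))/12) + C3*exp(a*(-2^(2/3)*(3*sqrt(93) + 29)^(1/3) - 2*2^(1/3)/(3*sqrt(93) + 29)^(1/3) + 4)/12)*cos(2^(1/3)*sqrt(3)*a*(-2^(1/3)*(3*sqrt(93) + 29)^(1/3) + 2/(3*sqrt(93) + 29)^(1/3))/12) + C4*exp(a*(2*2^(1/3)/(3*sqrt(93) + 29)^(1/3) + 2 + 2^(2/3)*(3*sqrt(93) + 29)^(1/3))/6) - a^2/2


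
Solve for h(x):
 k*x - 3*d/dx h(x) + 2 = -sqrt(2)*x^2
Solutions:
 h(x) = C1 + k*x^2/6 + sqrt(2)*x^3/9 + 2*x/3


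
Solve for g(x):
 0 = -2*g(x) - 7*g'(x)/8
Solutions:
 g(x) = C1*exp(-16*x/7)


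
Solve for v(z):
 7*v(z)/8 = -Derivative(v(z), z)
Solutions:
 v(z) = C1*exp(-7*z/8)


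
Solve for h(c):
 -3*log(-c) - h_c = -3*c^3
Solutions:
 h(c) = C1 + 3*c^4/4 - 3*c*log(-c) + 3*c


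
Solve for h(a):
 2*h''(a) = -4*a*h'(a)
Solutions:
 h(a) = C1 + C2*erf(a)


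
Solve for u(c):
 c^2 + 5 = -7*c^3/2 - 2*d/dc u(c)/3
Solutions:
 u(c) = C1 - 21*c^4/16 - c^3/2 - 15*c/2


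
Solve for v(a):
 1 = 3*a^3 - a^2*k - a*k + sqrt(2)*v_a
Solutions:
 v(a) = C1 - 3*sqrt(2)*a^4/8 + sqrt(2)*a^3*k/6 + sqrt(2)*a^2*k/4 + sqrt(2)*a/2


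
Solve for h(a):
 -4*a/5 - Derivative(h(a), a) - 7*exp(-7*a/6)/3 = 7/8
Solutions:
 h(a) = C1 - 2*a^2/5 - 7*a/8 + 2*exp(-7*a/6)


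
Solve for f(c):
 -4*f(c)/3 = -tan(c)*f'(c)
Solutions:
 f(c) = C1*sin(c)^(4/3)


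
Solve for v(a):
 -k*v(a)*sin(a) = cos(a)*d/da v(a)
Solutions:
 v(a) = C1*exp(k*log(cos(a)))


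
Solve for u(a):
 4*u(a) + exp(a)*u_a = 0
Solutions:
 u(a) = C1*exp(4*exp(-a))


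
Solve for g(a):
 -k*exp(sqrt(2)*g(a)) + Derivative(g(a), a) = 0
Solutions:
 g(a) = sqrt(2)*(2*log(-1/(C1 + a*k)) - log(2))/4


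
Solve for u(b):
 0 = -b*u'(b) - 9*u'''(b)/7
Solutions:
 u(b) = C1 + Integral(C2*airyai(-21^(1/3)*b/3) + C3*airybi(-21^(1/3)*b/3), b)


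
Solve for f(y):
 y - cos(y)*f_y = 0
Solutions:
 f(y) = C1 + Integral(y/cos(y), y)


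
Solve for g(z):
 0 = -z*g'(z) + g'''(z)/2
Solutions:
 g(z) = C1 + Integral(C2*airyai(2^(1/3)*z) + C3*airybi(2^(1/3)*z), z)


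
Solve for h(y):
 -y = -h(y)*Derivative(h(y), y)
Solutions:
 h(y) = -sqrt(C1 + y^2)
 h(y) = sqrt(C1 + y^2)


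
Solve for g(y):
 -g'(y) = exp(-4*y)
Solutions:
 g(y) = C1 + exp(-4*y)/4


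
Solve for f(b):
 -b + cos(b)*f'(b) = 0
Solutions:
 f(b) = C1 + Integral(b/cos(b), b)


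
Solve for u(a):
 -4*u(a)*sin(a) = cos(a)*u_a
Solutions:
 u(a) = C1*cos(a)^4


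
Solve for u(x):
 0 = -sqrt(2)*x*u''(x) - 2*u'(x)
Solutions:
 u(x) = C1 + C2*x^(1 - sqrt(2))


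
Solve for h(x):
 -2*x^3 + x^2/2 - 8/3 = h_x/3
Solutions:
 h(x) = C1 - 3*x^4/2 + x^3/2 - 8*x


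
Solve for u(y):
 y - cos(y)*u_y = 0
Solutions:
 u(y) = C1 + Integral(y/cos(y), y)


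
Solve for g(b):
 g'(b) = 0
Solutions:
 g(b) = C1


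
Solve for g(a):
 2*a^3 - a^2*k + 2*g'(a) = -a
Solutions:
 g(a) = C1 - a^4/4 + a^3*k/6 - a^2/4


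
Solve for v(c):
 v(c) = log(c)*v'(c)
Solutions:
 v(c) = C1*exp(li(c))


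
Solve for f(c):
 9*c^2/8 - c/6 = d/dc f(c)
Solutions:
 f(c) = C1 + 3*c^3/8 - c^2/12


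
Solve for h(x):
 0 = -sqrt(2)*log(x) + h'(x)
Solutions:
 h(x) = C1 + sqrt(2)*x*log(x) - sqrt(2)*x


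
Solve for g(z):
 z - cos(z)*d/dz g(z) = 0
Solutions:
 g(z) = C1 + Integral(z/cos(z), z)


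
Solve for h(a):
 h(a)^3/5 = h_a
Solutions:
 h(a) = -sqrt(10)*sqrt(-1/(C1 + a))/2
 h(a) = sqrt(10)*sqrt(-1/(C1 + a))/2


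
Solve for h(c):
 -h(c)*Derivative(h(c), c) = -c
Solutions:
 h(c) = -sqrt(C1 + c^2)
 h(c) = sqrt(C1 + c^2)


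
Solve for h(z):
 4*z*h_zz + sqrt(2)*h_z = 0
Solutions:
 h(z) = C1 + C2*z^(1 - sqrt(2)/4)


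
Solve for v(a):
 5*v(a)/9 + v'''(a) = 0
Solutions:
 v(a) = C3*exp(-15^(1/3)*a/3) + (C1*sin(3^(5/6)*5^(1/3)*a/6) + C2*cos(3^(5/6)*5^(1/3)*a/6))*exp(15^(1/3)*a/6)


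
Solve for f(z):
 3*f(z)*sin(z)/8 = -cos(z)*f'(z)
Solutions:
 f(z) = C1*cos(z)^(3/8)


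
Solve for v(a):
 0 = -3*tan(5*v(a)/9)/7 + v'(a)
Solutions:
 v(a) = -9*asin(C1*exp(5*a/21))/5 + 9*pi/5
 v(a) = 9*asin(C1*exp(5*a/21))/5


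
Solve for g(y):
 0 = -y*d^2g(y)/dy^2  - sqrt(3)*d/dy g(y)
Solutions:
 g(y) = C1 + C2*y^(1 - sqrt(3))


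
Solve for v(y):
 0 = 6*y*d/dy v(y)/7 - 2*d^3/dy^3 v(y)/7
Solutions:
 v(y) = C1 + Integral(C2*airyai(3^(1/3)*y) + C3*airybi(3^(1/3)*y), y)


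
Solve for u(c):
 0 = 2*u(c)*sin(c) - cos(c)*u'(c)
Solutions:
 u(c) = C1/cos(c)^2


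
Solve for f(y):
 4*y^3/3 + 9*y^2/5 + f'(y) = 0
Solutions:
 f(y) = C1 - y^4/3 - 3*y^3/5


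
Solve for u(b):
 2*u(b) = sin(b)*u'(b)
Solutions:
 u(b) = C1*(cos(b) - 1)/(cos(b) + 1)


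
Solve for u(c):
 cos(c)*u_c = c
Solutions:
 u(c) = C1 + Integral(c/cos(c), c)


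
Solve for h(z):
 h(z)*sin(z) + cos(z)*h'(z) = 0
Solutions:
 h(z) = C1*cos(z)


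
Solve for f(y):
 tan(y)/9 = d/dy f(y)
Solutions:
 f(y) = C1 - log(cos(y))/9


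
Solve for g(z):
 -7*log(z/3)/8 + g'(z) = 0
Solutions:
 g(z) = C1 + 7*z*log(z)/8 - 7*z*log(3)/8 - 7*z/8


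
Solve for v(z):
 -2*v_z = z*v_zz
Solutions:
 v(z) = C1 + C2/z


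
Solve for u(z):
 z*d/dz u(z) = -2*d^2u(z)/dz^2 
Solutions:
 u(z) = C1 + C2*erf(z/2)


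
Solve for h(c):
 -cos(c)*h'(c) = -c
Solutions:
 h(c) = C1 + Integral(c/cos(c), c)


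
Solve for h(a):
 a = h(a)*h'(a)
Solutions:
 h(a) = -sqrt(C1 + a^2)
 h(a) = sqrt(C1 + a^2)


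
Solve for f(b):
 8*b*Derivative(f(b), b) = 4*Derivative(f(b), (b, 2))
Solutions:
 f(b) = C1 + C2*erfi(b)


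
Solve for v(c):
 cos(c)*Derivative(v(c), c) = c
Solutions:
 v(c) = C1 + Integral(c/cos(c), c)


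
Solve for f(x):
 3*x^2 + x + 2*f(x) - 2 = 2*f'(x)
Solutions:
 f(x) = C1*exp(x) - 3*x^2/2 - 7*x/2 - 5/2


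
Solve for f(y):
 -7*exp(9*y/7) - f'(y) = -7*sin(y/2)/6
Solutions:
 f(y) = C1 - 49*exp(9*y/7)/9 - 7*cos(y/2)/3


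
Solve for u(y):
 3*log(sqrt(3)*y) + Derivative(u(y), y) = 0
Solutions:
 u(y) = C1 - 3*y*log(y) - 3*y*log(3)/2 + 3*y


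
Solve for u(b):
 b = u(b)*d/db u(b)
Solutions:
 u(b) = -sqrt(C1 + b^2)
 u(b) = sqrt(C1 + b^2)


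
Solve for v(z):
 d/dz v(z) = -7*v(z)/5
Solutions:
 v(z) = C1*exp(-7*z/5)


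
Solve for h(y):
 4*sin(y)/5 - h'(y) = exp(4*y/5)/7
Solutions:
 h(y) = C1 - 5*exp(4*y/5)/28 - 4*cos(y)/5


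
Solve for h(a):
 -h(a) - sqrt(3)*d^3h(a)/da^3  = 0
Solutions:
 h(a) = C3*exp(-3^(5/6)*a/3) + (C1*sin(3^(1/3)*a/2) + C2*cos(3^(1/3)*a/2))*exp(3^(5/6)*a/6)


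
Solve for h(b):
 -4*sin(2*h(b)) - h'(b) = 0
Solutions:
 h(b) = pi - acos((-C1 - exp(16*b))/(C1 - exp(16*b)))/2
 h(b) = acos((-C1 - exp(16*b))/(C1 - exp(16*b)))/2


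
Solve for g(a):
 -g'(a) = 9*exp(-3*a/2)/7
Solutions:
 g(a) = C1 + 6*exp(-3*a/2)/7


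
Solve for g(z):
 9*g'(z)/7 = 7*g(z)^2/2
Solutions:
 g(z) = -18/(C1 + 49*z)


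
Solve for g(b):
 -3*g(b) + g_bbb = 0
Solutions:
 g(b) = C3*exp(3^(1/3)*b) + (C1*sin(3^(5/6)*b/2) + C2*cos(3^(5/6)*b/2))*exp(-3^(1/3)*b/2)


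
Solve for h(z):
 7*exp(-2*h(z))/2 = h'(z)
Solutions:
 h(z) = log(-sqrt(C1 + 7*z))
 h(z) = log(C1 + 7*z)/2


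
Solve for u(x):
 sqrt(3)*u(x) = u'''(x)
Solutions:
 u(x) = C3*exp(3^(1/6)*x) + (C1*sin(3^(2/3)*x/2) + C2*cos(3^(2/3)*x/2))*exp(-3^(1/6)*x/2)


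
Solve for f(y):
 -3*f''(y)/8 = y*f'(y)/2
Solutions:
 f(y) = C1 + C2*erf(sqrt(6)*y/3)


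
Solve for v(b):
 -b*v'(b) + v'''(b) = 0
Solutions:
 v(b) = C1 + Integral(C2*airyai(b) + C3*airybi(b), b)


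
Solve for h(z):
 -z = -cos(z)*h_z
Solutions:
 h(z) = C1 + Integral(z/cos(z), z)


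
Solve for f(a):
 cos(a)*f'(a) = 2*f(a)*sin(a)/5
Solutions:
 f(a) = C1/cos(a)^(2/5)


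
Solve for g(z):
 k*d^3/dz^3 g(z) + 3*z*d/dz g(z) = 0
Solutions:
 g(z) = C1 + Integral(C2*airyai(3^(1/3)*z*(-1/k)^(1/3)) + C3*airybi(3^(1/3)*z*(-1/k)^(1/3)), z)


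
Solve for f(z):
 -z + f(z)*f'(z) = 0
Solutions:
 f(z) = -sqrt(C1 + z^2)
 f(z) = sqrt(C1 + z^2)


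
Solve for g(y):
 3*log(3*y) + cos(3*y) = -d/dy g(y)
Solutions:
 g(y) = C1 - 3*y*log(y) - 3*y*log(3) + 3*y - sin(3*y)/3


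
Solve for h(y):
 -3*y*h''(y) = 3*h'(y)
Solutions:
 h(y) = C1 + C2*log(y)


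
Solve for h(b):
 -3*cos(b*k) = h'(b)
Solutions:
 h(b) = C1 - 3*sin(b*k)/k


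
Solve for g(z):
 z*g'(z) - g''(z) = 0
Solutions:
 g(z) = C1 + C2*erfi(sqrt(2)*z/2)


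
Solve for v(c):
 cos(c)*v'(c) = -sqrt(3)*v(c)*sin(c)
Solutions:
 v(c) = C1*cos(c)^(sqrt(3))


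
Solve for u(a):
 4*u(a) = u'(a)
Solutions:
 u(a) = C1*exp(4*a)


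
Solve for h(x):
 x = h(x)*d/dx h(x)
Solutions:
 h(x) = -sqrt(C1 + x^2)
 h(x) = sqrt(C1 + x^2)


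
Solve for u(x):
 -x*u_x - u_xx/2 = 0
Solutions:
 u(x) = C1 + C2*erf(x)


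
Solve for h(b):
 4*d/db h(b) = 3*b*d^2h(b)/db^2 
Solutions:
 h(b) = C1 + C2*b^(7/3)


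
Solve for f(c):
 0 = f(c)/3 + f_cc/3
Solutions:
 f(c) = C1*sin(c) + C2*cos(c)


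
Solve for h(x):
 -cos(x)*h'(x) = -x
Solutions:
 h(x) = C1 + Integral(x/cos(x), x)


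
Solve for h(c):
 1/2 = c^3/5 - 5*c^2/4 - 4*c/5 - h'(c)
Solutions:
 h(c) = C1 + c^4/20 - 5*c^3/12 - 2*c^2/5 - c/2


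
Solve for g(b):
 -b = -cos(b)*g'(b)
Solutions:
 g(b) = C1 + Integral(b/cos(b), b)


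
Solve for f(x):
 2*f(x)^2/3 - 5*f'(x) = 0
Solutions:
 f(x) = -15/(C1 + 2*x)


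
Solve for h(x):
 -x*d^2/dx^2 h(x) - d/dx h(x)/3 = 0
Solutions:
 h(x) = C1 + C2*x^(2/3)


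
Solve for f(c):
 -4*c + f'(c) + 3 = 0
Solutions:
 f(c) = C1 + 2*c^2 - 3*c


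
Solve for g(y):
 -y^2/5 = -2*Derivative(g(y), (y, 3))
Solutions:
 g(y) = C1 + C2*y + C3*y^2 + y^5/600


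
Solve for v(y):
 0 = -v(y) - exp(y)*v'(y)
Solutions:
 v(y) = C1*exp(exp(-y))


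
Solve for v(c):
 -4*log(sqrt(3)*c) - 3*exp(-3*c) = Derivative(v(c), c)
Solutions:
 v(c) = C1 - 4*c*log(c) + 2*c*(2 - log(3)) + exp(-3*c)


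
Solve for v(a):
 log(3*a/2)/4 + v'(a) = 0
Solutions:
 v(a) = C1 - a*log(a)/4 - a*log(3)/4 + a*log(2)/4 + a/4


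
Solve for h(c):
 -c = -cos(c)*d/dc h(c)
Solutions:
 h(c) = C1 + Integral(c/cos(c), c)


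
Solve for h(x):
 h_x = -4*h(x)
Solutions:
 h(x) = C1*exp(-4*x)


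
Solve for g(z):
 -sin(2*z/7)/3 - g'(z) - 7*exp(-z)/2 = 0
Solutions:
 g(z) = C1 + 7*cos(2*z/7)/6 + 7*exp(-z)/2


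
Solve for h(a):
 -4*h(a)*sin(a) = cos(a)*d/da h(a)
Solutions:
 h(a) = C1*cos(a)^4


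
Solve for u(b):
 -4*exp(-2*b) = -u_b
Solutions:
 u(b) = C1 - 2*exp(-2*b)


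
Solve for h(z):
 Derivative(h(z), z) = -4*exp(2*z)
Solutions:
 h(z) = C1 - 2*exp(2*z)


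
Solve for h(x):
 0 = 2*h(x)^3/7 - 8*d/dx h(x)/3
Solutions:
 h(x) = -sqrt(14)*sqrt(-1/(C1 + 3*x))
 h(x) = sqrt(14)*sqrt(-1/(C1 + 3*x))


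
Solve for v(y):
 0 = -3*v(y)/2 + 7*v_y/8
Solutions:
 v(y) = C1*exp(12*y/7)


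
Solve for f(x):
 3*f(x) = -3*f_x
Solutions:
 f(x) = C1*exp(-x)


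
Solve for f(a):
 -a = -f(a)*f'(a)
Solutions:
 f(a) = -sqrt(C1 + a^2)
 f(a) = sqrt(C1 + a^2)


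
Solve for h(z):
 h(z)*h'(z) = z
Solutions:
 h(z) = -sqrt(C1 + z^2)
 h(z) = sqrt(C1 + z^2)


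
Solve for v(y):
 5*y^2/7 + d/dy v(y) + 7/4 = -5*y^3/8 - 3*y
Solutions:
 v(y) = C1 - 5*y^4/32 - 5*y^3/21 - 3*y^2/2 - 7*y/4


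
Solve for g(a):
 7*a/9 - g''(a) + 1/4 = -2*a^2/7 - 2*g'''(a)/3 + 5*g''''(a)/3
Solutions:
 g(a) = C1 + C2*a + a^4/42 + 73*a^3/378 + 53*a^2/1512 + (C3*sin(sqrt(14)*a/5) + C4*cos(sqrt(14)*a/5))*exp(a/5)


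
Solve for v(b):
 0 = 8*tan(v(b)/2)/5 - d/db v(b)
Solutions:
 v(b) = -2*asin(C1*exp(4*b/5)) + 2*pi
 v(b) = 2*asin(C1*exp(4*b/5))


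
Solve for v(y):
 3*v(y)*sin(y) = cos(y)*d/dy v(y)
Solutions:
 v(y) = C1/cos(y)^3


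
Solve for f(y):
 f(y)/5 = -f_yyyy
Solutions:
 f(y) = (C1*sin(sqrt(2)*5^(3/4)*y/10) + C2*cos(sqrt(2)*5^(3/4)*y/10))*exp(-sqrt(2)*5^(3/4)*y/10) + (C3*sin(sqrt(2)*5^(3/4)*y/10) + C4*cos(sqrt(2)*5^(3/4)*y/10))*exp(sqrt(2)*5^(3/4)*y/10)


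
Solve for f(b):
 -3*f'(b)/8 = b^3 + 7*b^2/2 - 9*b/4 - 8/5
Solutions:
 f(b) = C1 - 2*b^4/3 - 28*b^3/9 + 3*b^2 + 64*b/15


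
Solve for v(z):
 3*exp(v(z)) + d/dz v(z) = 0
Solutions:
 v(z) = log(1/(C1 + 3*z))


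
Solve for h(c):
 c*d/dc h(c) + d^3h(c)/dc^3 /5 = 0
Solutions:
 h(c) = C1 + Integral(C2*airyai(-5^(1/3)*c) + C3*airybi(-5^(1/3)*c), c)


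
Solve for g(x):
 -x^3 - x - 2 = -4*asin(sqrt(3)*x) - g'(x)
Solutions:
 g(x) = C1 + x^4/4 + x^2/2 - 4*x*asin(sqrt(3)*x) + 2*x - 4*sqrt(3)*sqrt(1 - 3*x^2)/3


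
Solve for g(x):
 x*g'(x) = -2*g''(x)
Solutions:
 g(x) = C1 + C2*erf(x/2)


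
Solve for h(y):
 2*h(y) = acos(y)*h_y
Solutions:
 h(y) = C1*exp(2*Integral(1/acos(y), y))


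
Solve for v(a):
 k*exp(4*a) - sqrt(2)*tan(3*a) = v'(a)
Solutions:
 v(a) = C1 + k*exp(4*a)/4 + sqrt(2)*log(cos(3*a))/3


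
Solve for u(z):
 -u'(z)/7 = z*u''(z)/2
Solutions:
 u(z) = C1 + C2*z^(5/7)


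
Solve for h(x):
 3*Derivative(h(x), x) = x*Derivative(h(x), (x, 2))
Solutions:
 h(x) = C1 + C2*x^4


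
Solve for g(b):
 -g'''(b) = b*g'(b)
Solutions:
 g(b) = C1 + Integral(C2*airyai(-b) + C3*airybi(-b), b)


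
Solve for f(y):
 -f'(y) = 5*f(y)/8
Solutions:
 f(y) = C1*exp(-5*y/8)


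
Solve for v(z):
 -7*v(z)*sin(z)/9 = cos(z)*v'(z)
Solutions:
 v(z) = C1*cos(z)^(7/9)


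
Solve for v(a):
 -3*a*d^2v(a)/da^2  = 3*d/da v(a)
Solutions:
 v(a) = C1 + C2*log(a)


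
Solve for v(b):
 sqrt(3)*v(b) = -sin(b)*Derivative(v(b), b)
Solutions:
 v(b) = C1*(cos(b) + 1)^(sqrt(3)/2)/(cos(b) - 1)^(sqrt(3)/2)


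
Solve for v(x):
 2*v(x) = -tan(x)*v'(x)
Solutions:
 v(x) = C1/sin(x)^2


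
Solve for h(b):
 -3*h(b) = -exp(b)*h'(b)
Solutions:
 h(b) = C1*exp(-3*exp(-b))


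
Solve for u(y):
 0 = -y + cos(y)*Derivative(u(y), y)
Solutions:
 u(y) = C1 + Integral(y/cos(y), y)


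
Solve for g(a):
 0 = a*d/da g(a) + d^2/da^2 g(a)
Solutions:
 g(a) = C1 + C2*erf(sqrt(2)*a/2)


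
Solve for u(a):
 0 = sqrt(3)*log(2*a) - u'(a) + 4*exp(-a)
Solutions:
 u(a) = C1 + sqrt(3)*a*log(a) + sqrt(3)*a*(-1 + log(2)) - 4*exp(-a)


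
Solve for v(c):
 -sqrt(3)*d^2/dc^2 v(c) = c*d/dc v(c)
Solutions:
 v(c) = C1 + C2*erf(sqrt(2)*3^(3/4)*c/6)


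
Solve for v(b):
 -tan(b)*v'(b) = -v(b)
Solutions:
 v(b) = C1*sin(b)


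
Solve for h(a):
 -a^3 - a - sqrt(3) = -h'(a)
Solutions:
 h(a) = C1 + a^4/4 + a^2/2 + sqrt(3)*a


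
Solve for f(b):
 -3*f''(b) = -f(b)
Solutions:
 f(b) = C1*exp(-sqrt(3)*b/3) + C2*exp(sqrt(3)*b/3)


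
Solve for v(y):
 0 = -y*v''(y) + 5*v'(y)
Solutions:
 v(y) = C1 + C2*y^6


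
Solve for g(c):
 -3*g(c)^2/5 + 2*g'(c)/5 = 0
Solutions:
 g(c) = -2/(C1 + 3*c)


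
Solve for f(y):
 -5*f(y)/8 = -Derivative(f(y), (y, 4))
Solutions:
 f(y) = C1*exp(-10^(1/4)*y/2) + C2*exp(10^(1/4)*y/2) + C3*sin(10^(1/4)*y/2) + C4*cos(10^(1/4)*y/2)


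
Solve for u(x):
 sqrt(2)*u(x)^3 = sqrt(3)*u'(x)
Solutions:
 u(x) = -sqrt(6)*sqrt(-1/(C1 + sqrt(6)*x))/2
 u(x) = sqrt(6)*sqrt(-1/(C1 + sqrt(6)*x))/2


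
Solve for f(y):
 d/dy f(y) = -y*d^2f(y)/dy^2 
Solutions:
 f(y) = C1 + C2*log(y)


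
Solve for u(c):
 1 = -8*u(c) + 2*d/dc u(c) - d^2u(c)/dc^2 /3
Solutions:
 u(c) = (C1*sin(sqrt(15)*c) + C2*cos(sqrt(15)*c))*exp(3*c) - 1/8


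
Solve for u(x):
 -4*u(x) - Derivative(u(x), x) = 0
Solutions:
 u(x) = C1*exp(-4*x)


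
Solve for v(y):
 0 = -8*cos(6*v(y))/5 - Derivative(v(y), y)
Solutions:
 8*y/5 - log(sin(6*v(y)) - 1)/12 + log(sin(6*v(y)) + 1)/12 = C1


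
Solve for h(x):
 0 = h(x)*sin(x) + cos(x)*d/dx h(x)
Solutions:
 h(x) = C1*cos(x)


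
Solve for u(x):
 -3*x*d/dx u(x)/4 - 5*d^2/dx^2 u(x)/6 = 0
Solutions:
 u(x) = C1 + C2*erf(3*sqrt(5)*x/10)


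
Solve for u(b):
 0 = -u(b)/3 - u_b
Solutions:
 u(b) = C1*exp(-b/3)


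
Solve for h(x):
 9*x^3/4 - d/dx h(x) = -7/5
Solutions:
 h(x) = C1 + 9*x^4/16 + 7*x/5


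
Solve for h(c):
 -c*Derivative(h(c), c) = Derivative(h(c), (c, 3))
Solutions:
 h(c) = C1 + Integral(C2*airyai(-c) + C3*airybi(-c), c)


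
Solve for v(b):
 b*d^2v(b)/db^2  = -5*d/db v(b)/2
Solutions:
 v(b) = C1 + C2/b^(3/2)


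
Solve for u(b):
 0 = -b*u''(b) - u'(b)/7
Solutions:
 u(b) = C1 + C2*b^(6/7)


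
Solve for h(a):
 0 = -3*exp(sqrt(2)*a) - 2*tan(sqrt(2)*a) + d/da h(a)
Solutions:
 h(a) = C1 + 3*sqrt(2)*exp(sqrt(2)*a)/2 - sqrt(2)*log(cos(sqrt(2)*a))


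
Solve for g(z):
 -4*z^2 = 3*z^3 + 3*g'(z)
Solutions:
 g(z) = C1 - z^4/4 - 4*z^3/9


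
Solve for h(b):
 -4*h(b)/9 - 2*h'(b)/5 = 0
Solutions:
 h(b) = C1*exp(-10*b/9)


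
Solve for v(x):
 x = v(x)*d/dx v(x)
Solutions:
 v(x) = -sqrt(C1 + x^2)
 v(x) = sqrt(C1 + x^2)


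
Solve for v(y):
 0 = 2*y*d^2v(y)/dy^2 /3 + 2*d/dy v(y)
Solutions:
 v(y) = C1 + C2/y^2


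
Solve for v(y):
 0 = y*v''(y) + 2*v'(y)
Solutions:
 v(y) = C1 + C2/y


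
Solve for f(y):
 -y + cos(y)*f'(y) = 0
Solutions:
 f(y) = C1 + Integral(y/cos(y), y)


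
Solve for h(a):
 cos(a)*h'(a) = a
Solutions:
 h(a) = C1 + Integral(a/cos(a), a)


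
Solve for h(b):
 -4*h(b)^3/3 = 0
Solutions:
 h(b) = 0


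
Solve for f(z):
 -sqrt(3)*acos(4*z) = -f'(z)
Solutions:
 f(z) = C1 + sqrt(3)*(z*acos(4*z) - sqrt(1 - 16*z^2)/4)


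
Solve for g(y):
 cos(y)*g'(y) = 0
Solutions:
 g(y) = C1


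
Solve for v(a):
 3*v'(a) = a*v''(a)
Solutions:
 v(a) = C1 + C2*a^4


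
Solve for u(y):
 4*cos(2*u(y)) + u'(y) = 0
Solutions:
 u(y) = -asin((C1 + exp(16*y))/(C1 - exp(16*y)))/2 + pi/2
 u(y) = asin((C1 + exp(16*y))/(C1 - exp(16*y)))/2


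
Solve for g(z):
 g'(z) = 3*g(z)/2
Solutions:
 g(z) = C1*exp(3*z/2)


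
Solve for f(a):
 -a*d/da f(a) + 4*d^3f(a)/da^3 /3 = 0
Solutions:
 f(a) = C1 + Integral(C2*airyai(6^(1/3)*a/2) + C3*airybi(6^(1/3)*a/2), a)


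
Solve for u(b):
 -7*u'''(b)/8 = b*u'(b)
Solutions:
 u(b) = C1 + Integral(C2*airyai(-2*7^(2/3)*b/7) + C3*airybi(-2*7^(2/3)*b/7), b)


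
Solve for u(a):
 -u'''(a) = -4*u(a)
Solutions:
 u(a) = C3*exp(2^(2/3)*a) + (C1*sin(2^(2/3)*sqrt(3)*a/2) + C2*cos(2^(2/3)*sqrt(3)*a/2))*exp(-2^(2/3)*a/2)


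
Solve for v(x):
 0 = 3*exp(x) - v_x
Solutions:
 v(x) = C1 + 3*exp(x)


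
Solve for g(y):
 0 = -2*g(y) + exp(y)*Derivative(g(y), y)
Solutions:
 g(y) = C1*exp(-2*exp(-y))


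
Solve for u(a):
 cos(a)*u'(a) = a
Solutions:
 u(a) = C1 + Integral(a/cos(a), a)


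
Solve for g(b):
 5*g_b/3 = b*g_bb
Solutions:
 g(b) = C1 + C2*b^(8/3)


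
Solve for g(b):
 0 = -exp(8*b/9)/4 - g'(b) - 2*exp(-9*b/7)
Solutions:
 g(b) = C1 - 9*exp(8*b/9)/32 + 14*exp(-9*b/7)/9


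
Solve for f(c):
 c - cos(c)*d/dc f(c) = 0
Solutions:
 f(c) = C1 + Integral(c/cos(c), c)


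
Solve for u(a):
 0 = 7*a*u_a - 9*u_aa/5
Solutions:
 u(a) = C1 + C2*erfi(sqrt(70)*a/6)


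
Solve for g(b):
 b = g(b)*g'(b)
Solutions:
 g(b) = -sqrt(C1 + b^2)
 g(b) = sqrt(C1 + b^2)


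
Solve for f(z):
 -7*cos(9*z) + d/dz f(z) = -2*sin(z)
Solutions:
 f(z) = C1 + 7*sin(9*z)/9 + 2*cos(z)


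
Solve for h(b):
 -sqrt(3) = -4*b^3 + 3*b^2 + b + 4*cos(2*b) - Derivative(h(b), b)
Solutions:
 h(b) = C1 - b^4 + b^3 + b^2/2 + sqrt(3)*b + 2*sin(2*b)


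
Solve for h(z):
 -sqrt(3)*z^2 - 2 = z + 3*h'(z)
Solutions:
 h(z) = C1 - sqrt(3)*z^3/9 - z^2/6 - 2*z/3


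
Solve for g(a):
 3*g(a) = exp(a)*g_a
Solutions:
 g(a) = C1*exp(-3*exp(-a))


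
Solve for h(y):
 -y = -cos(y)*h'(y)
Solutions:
 h(y) = C1 + Integral(y/cos(y), y)


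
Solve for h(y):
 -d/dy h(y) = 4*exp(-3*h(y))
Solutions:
 h(y) = log(C1 - 12*y)/3
 h(y) = log((-3^(1/3) - 3^(5/6)*I)*(C1 - 4*y)^(1/3)/2)
 h(y) = log((-3^(1/3) + 3^(5/6)*I)*(C1 - 4*y)^(1/3)/2)


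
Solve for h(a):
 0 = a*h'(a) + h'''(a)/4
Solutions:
 h(a) = C1 + Integral(C2*airyai(-2^(2/3)*a) + C3*airybi(-2^(2/3)*a), a)


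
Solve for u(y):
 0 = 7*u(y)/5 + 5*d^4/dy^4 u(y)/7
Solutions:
 u(y) = (C1*sin(sqrt(70)*y/10) + C2*cos(sqrt(70)*y/10))*exp(-sqrt(70)*y/10) + (C3*sin(sqrt(70)*y/10) + C4*cos(sqrt(70)*y/10))*exp(sqrt(70)*y/10)


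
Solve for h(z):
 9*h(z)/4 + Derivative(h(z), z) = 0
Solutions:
 h(z) = C1*exp(-9*z/4)


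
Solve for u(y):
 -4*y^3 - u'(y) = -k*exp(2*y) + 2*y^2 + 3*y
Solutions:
 u(y) = C1 + k*exp(2*y)/2 - y^4 - 2*y^3/3 - 3*y^2/2


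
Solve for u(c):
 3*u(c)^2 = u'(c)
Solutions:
 u(c) = -1/(C1 + 3*c)


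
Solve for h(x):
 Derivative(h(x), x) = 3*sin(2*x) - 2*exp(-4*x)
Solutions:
 h(x) = C1 - 3*cos(2*x)/2 + exp(-4*x)/2


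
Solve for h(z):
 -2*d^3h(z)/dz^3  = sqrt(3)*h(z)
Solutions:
 h(z) = C3*exp(-2^(2/3)*3^(1/6)*z/2) + (C1*sin(6^(2/3)*z/4) + C2*cos(6^(2/3)*z/4))*exp(2^(2/3)*3^(1/6)*z/4)


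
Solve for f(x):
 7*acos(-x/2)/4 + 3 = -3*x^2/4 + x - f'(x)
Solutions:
 f(x) = C1 - x^3/4 + x^2/2 - 7*x*acos(-x/2)/4 - 3*x - 7*sqrt(4 - x^2)/4


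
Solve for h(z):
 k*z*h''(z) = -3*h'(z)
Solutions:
 h(z) = C1 + z^(((re(k) - 3)*re(k) + im(k)^2)/(re(k)^2 + im(k)^2))*(C2*sin(3*log(z)*Abs(im(k))/(re(k)^2 + im(k)^2)) + C3*cos(3*log(z)*im(k)/(re(k)^2 + im(k)^2)))


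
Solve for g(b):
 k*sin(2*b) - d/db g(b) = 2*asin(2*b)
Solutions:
 g(b) = C1 - 2*b*asin(2*b) - k*cos(2*b)/2 - sqrt(1 - 4*b^2)


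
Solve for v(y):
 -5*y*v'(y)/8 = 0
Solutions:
 v(y) = C1


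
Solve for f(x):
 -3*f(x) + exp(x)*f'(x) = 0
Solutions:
 f(x) = C1*exp(-3*exp(-x))


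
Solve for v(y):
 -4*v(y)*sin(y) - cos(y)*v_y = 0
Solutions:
 v(y) = C1*cos(y)^4


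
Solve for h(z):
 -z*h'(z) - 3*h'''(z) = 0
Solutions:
 h(z) = C1 + Integral(C2*airyai(-3^(2/3)*z/3) + C3*airybi(-3^(2/3)*z/3), z)


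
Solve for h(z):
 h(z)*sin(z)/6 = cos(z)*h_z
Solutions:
 h(z) = C1/cos(z)^(1/6)


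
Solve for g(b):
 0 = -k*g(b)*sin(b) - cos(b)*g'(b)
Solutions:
 g(b) = C1*exp(k*log(cos(b)))


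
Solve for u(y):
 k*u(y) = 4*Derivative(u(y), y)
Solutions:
 u(y) = C1*exp(k*y/4)


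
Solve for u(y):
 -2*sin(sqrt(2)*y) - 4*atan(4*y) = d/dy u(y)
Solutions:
 u(y) = C1 - 4*y*atan(4*y) + log(16*y^2 + 1)/2 + sqrt(2)*cos(sqrt(2)*y)


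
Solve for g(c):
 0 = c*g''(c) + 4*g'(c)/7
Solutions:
 g(c) = C1 + C2*c^(3/7)


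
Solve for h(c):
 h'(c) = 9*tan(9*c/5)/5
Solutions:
 h(c) = C1 - log(cos(9*c/5))


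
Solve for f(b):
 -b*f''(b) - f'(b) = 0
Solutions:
 f(b) = C1 + C2*log(b)


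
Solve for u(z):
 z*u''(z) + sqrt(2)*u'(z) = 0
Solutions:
 u(z) = C1 + C2*z^(1 - sqrt(2))


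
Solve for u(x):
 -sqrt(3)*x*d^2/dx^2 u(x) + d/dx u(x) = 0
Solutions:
 u(x) = C1 + C2*x^(sqrt(3)/3 + 1)


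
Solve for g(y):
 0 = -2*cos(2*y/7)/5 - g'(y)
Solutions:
 g(y) = C1 - 7*sin(2*y/7)/5


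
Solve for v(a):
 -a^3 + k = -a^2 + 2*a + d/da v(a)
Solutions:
 v(a) = C1 - a^4/4 + a^3/3 - a^2 + a*k


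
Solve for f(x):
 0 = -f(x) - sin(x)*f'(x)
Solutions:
 f(x) = C1*sqrt(cos(x) + 1)/sqrt(cos(x) - 1)


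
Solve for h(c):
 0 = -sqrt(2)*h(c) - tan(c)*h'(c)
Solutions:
 h(c) = C1/sin(c)^(sqrt(2))


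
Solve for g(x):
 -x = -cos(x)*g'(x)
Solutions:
 g(x) = C1 + Integral(x/cos(x), x)


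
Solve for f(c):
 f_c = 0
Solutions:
 f(c) = C1


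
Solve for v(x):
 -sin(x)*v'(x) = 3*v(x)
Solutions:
 v(x) = C1*(cos(x) + 1)^(3/2)/(cos(x) - 1)^(3/2)


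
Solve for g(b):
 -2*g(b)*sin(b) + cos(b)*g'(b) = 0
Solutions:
 g(b) = C1/cos(b)^2


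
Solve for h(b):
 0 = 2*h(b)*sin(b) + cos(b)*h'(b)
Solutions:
 h(b) = C1*cos(b)^2


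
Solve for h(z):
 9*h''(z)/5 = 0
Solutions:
 h(z) = C1 + C2*z


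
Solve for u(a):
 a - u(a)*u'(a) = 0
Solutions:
 u(a) = -sqrt(C1 + a^2)
 u(a) = sqrt(C1 + a^2)


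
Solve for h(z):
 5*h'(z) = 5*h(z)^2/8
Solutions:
 h(z) = -8/(C1 + z)


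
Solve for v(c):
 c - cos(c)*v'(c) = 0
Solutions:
 v(c) = C1 + Integral(c/cos(c), c)


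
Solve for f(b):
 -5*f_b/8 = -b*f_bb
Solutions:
 f(b) = C1 + C2*b^(13/8)


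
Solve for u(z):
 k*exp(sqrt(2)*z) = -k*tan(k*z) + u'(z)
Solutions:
 u(z) = C1 + k*Piecewise((sqrt(2)*exp(sqrt(2)*z)/2 + log(tan(k*z)^2 + 1)/(2*k), Ne(k, 0)), (sqrt(2)*exp(sqrt(2)*z)/2, True))


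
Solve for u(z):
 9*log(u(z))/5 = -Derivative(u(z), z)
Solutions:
 li(u(z)) = C1 - 9*z/5


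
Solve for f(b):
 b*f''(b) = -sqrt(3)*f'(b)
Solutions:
 f(b) = C1 + C2*b^(1 - sqrt(3))


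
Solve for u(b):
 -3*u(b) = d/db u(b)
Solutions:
 u(b) = C1*exp(-3*b)


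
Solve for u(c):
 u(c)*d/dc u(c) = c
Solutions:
 u(c) = -sqrt(C1 + c^2)
 u(c) = sqrt(C1 + c^2)


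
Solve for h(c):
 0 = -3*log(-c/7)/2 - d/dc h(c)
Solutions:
 h(c) = C1 - 3*c*log(-c)/2 + 3*c*(1 + log(7))/2


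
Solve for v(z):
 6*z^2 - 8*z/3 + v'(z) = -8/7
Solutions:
 v(z) = C1 - 2*z^3 + 4*z^2/3 - 8*z/7


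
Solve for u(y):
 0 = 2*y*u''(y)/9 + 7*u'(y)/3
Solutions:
 u(y) = C1 + C2/y^(19/2)


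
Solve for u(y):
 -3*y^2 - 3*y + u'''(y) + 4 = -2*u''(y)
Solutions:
 u(y) = C1 + C2*y + C3*exp(-2*y) + y^4/8 - y^2


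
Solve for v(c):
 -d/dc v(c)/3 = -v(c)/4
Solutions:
 v(c) = C1*exp(3*c/4)


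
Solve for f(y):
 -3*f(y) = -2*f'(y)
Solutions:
 f(y) = C1*exp(3*y/2)


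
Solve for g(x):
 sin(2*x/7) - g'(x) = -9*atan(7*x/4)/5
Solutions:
 g(x) = C1 + 9*x*atan(7*x/4)/5 - 18*log(49*x^2 + 16)/35 - 7*cos(2*x/7)/2


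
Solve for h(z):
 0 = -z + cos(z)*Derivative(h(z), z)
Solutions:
 h(z) = C1 + Integral(z/cos(z), z)


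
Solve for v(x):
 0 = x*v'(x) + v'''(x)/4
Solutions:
 v(x) = C1 + Integral(C2*airyai(-2^(2/3)*x) + C3*airybi(-2^(2/3)*x), x)


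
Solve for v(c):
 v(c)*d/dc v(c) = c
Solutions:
 v(c) = -sqrt(C1 + c^2)
 v(c) = sqrt(C1 + c^2)


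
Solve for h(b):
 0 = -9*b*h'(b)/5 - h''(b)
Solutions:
 h(b) = C1 + C2*erf(3*sqrt(10)*b/10)


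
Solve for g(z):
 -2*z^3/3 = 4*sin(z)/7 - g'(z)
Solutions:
 g(z) = C1 + z^4/6 - 4*cos(z)/7


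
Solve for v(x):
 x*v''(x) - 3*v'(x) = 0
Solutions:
 v(x) = C1 + C2*x^4


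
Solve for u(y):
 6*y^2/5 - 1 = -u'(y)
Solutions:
 u(y) = C1 - 2*y^3/5 + y


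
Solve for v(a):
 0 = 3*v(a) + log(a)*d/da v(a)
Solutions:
 v(a) = C1*exp(-3*li(a))
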